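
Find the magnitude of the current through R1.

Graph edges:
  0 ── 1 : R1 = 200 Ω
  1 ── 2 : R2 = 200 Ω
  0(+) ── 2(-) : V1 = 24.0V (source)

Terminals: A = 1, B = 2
Nodal analysis, taking node 2 as the 0 V reference.
Source V1 fixes V_0 = 24 V.
KCL at each unknown node (sum of currents leaving = 0; resistances in Ω):
  Node 1: (V_1 - 24)/200 + (V_1 - 0)/200 = 0
Collecting terms: 0.01 × V_1 = 0.12  =>  V_1 = 12 V
I_R1 = (V_0 - V_1)/R1 = (24 - 12)/200 = 0.06 A
|I_R1| = 0.06 A

Final answer: |I_R1| = 0.06 A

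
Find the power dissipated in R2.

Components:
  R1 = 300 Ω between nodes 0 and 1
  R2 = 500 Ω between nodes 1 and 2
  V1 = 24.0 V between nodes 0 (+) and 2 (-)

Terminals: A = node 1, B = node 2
Nodal analysis, taking node 2 as the 0 V reference.
Source V1 fixes V_0 = 24 V.
KCL at each unknown node (sum of currents leaving = 0; resistances in Ω):
  Node 1: (V_1 - 24)/300 + (V_1 - 0)/500 = 0
Collecting terms: 0.005333 × V_1 = 0.08  =>  V_1 = 15 V
I_R2 = (V_1 - V_2)/R2 = (15 - 0)/500 = 0.03 A
P_R2 = I_R2² × R2 = (0.03)² × 500 = 0.45 W

Final answer: 0.45 W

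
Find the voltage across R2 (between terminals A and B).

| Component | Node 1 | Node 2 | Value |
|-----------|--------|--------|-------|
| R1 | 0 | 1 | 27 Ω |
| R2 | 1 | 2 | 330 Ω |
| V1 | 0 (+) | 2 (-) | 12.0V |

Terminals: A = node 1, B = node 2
R1 and R2 are in series across V1 (node 0 → node 1 → node 2), and the output A–B is taken across R2, so this is a voltage divider.
Series current: I = V1/(R1 + R2) = 12/(27 + 330) = 12/357 = 0.03361 A
V_R2 = I × R2 = V1 × R2/(R1 + R2) = 12 × 330/357 = 11.09 V

Final answer: 11.09 V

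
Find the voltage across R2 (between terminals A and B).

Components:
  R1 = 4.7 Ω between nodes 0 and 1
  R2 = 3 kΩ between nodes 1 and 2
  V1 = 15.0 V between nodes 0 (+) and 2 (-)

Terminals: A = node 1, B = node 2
R1 and R2 are in series across V1 (node 0 → node 1 → node 2), and the output A–B is taken across R2, so this is a voltage divider.
Series current: I = V1/(R1 + R2) = 15/(4.7 + 3000) = 15/3005 = 0.004992 A
V_R2 = I × R2 = V1 × R2/(R1 + R2) = 15 × 3000/3005 = 14.98 V

Final answer: 14.98 V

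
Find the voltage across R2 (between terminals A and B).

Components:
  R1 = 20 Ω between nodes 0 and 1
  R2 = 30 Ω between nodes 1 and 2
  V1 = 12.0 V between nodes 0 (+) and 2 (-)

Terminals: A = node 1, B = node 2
R1 and R2 are in series across V1 (node 0 → node 1 → node 2), and the output A–B is taken across R2, so this is a voltage divider.
Series current: I = V1/(R1 + R2) = 12/(20 + 30) = 12/50 = 0.24 A
V_R2 = I × R2 = V1 × R2/(R1 + R2) = 12 × 30/50 = 7.2 V

Final answer: 7.2 V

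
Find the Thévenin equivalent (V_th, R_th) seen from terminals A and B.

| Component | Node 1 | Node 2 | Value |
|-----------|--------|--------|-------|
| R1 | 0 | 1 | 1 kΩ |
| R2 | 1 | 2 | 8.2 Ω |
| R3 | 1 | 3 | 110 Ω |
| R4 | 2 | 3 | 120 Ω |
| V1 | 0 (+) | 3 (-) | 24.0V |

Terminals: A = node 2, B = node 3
Step 1 — V_th is the open-circuit voltage V_A - V_B (nothing connected across the terminals).
Nodal analysis, taking node 3 as the 0 V reference.
Source V1 fixes V_0 = 24 V.
KCL at each unknown node (sum of currents leaving = 0; resistances in Ω):
  Node 1: (V_1 - 24)/1000 + (V_1 - V_2)/8.2 + (V_1 - 0)/110 = 0
  Node 2: (V_2 - V_1)/8.2 + (V_2 - 0)/120 = 0
Collecting terms (coefficients in siemens):
  0.132·V_1 - 0.122·V_2 = 0.024
  0.1303·V_2 - 0.122·V_1 = 0
Determinant D = (0.132)(0.1303) - (-0.122)(-0.122) = 0.002331
V_1 = [(0.024)(0.1303) - (-0.122)(0)]/D = 1.341 V
V_2 = [(0.132)(0) - (0.024)(-0.122)]/D = 1.256 V
V_th = V_2 - V_3 = 1.256 - 0 = 1.256 V
Step 2 — R_th: zero the source — replace V1 by a short circuit (node 3 merges into node 0) — and find the resistance seen between A (node 2) and B (node 0).
Reduce the network between node 2 (A) and node 0 (B) by series/parallel combination:
  Rp1 = R1 ‖ R3 (parallel, both between nodes 0 and 1) = 1/(1/1000 + 1/110) = 99.1 Ω
  Rs1 = R2 + Rp1 (series, joined only at node 1) = 8.2 + 99.1 = 107.3 Ω
  Rp2 = R4 ‖ Rs1 (parallel, both between nodes 0 and 2) = 1/(1/120 + 1/107.3) = 56.65 Ω
R_th = 56.65 Ω

Final answer: V_th = 1.256 V, R_th = 56.65 Ω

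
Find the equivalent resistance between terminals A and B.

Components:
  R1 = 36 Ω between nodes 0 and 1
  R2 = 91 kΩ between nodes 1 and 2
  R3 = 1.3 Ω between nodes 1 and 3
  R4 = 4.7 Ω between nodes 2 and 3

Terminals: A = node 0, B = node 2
Reduce the network between node 0 (A) and node 2 (B) by series/parallel combination:
  Rs1 = R3 + R4 (series, joined only at node 3) = 1.3 + 4.7 = 6 Ω
  Rp1 = R2 ‖ Rs1 (parallel, both between nodes 1 and 2) = 1/(1/91000 + 1/6) = 6 Ω
  Rs2 = R1 + Rp1 (series, joined only at node 1) = 36 + 6 = 42 Ω
R_eq = 42 Ω

Final answer: 42 Ω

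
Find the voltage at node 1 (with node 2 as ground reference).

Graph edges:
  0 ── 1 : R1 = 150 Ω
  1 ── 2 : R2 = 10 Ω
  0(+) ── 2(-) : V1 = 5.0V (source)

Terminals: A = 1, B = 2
Nodal analysis, taking node 2 as the 0 V reference.
Source V1 fixes V_0 = 5 V.
KCL at each unknown node (sum of currents leaving = 0; resistances in Ω):
  Node 1: (V_1 - 5)/150 + (V_1 - 0)/10 = 0
Collecting terms: 0.1067 × V_1 = 0.03333  =>  V_1 = 0.3125 V
The requested potential is V_1 = 0.3125 V.

Final answer: V_1 = 0.3125 V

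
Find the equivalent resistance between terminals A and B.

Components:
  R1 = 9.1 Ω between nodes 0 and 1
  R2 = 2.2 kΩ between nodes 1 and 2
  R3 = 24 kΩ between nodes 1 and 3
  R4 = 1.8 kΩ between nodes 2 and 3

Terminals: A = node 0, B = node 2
Reduce the network between node 0 (A) and node 2 (B) by series/parallel combination:
  Rs1 = R3 + R4 (series, joined only at node 3) = 24000 + 1800 = 25800 Ω
  Rp1 = R2 ‖ Rs1 (parallel, both between nodes 1 and 2) = 1/(1/2200 + 1/25800) = 2027 Ω
  Rs2 = R1 + Rp1 (series, joined only at node 1) = 9.1 + 2027 = 2036 Ω
R_eq = 2.036 kΩ

Final answer: 2.036 kΩ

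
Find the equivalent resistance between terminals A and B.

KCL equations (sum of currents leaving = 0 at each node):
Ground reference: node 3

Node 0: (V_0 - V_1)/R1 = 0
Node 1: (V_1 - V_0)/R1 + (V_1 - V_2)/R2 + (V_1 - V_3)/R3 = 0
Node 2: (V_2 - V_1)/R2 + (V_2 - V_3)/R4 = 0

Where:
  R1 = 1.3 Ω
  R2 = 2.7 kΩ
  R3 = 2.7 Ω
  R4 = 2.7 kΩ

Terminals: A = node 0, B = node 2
Reduce the network between node 0 (A) and node 2 (B) by series/parallel combination:
  Rs1 = R3 + R4 (series, joined only at node 3) = 2.7 + 2700 = 2703 Ω
  Rp1 = R2 ‖ Rs1 (parallel, both between nodes 1 and 2) = 1/(1/2700 + 1/2703) = 1351 Ω
  Rs2 = R1 + Rp1 (series, joined only at node 1) = 1.3 + 1351 = 1352 Ω
R_eq = 1.352 kΩ

Final answer: 1.352 kΩ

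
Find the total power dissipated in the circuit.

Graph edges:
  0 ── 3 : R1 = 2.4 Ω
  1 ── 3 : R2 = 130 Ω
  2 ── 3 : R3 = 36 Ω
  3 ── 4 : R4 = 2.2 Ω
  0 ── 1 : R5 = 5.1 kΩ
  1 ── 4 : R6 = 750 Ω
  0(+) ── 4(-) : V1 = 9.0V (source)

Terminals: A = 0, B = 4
Nodal analysis, taking node 4 as the 0 V reference.
Source V1 fixes V_0 = 9 V.
KCL at each unknown node (sum of currents leaving = 0; resistances in Ω):
  Node 1: (V_1 - V_3)/130 + (V_1 - 9)/5100 + (V_1 - 0)/750 = 0
  Node 2: (V_2 - V_3)/36 = 0
  Node 3: (V_3 - 9)/2.4 + (V_3 - V_1)/130 + (V_3 - V_2)/36 + (V_3 - 0)/2.2 = 0
Collecting terms (coefficients in siemens):
  0.009222·V_1 - 0.007692·V_3 = 0.001765
  0.02778·V_2 - 0.02778·V_3 = 0
  0.9067·V_3 - 0.007692·V_1 - 0.02778·V_2 = 3.75
Solving these 3 simultaneous equations (Gaussian elimination) gives:
  V_1 = 3.778 V, V_2 = 4.3 V, V_3 = 4.3 V
Power in each resistor, P = (ΔV)²/R:
  P_R1 = (9 - 4.3)²/2.4 = 9.205 W
  P_R2 = (3.778 - 4.3)²/130 = 0.002094 W
  P_R3 = (4.3 - 4.3)²/36 = 0 W
  P_R4 = (4.3 - 0)²/2.2 = 8.404 W
  P_R5 = (9 - 3.778)²/5100 = 0.005347 W
  P_R6 = (3.778 - 0)²/750 = 0.01903 W
P_total = P_R1 + P_R2 + P_R3 + P_R4 + P_R5 + P_R6 = 17.64 W

Final answer: 17.64 W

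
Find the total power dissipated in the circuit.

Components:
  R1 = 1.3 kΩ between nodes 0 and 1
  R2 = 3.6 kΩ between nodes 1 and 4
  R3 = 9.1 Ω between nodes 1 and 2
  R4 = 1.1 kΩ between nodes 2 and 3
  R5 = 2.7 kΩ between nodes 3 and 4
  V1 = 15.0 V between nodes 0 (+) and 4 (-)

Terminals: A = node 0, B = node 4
Nodal analysis, taking node 4 as the 0 V reference.
Source V1 fixes V_0 = 15 V.
KCL at each unknown node (sum of currents leaving = 0; resistances in Ω):
  Node 1: (V_1 - 15)/1300 + (V_1 - 0)/3600 + (V_1 - V_2)/9.1 = 0
  Node 2: (V_2 - V_1)/9.1 + (V_2 - V_3)/1100 = 0
  Node 3: (V_3 - V_2)/1100 + (V_3 - 0)/2700 = 0
Collecting terms (coefficients in siemens):
  0.1109·V_1 - 0.1099·V_2 = 0.01154
  0.1108·V_2 - 0.1099·V_1 - 0.0009091·V_3 = 0
  0.001279·V_3 - 0.0009091·V_2 = 0
Solving these 3 simultaneous equations (Gaussian elimination) gives:
  V_1 = 8.811 V, V_2 = 8.79 V, V_3 = 6.246 V
Power in each resistor, P = (ΔV)²/R:
  P_R1 = (15 - 8.811)²/1300 = 0.02946 W
  P_R2 = (8.811 - 0)²/3600 = 0.02157 W
  P_R3 = (8.811 - 8.79)²/9.1 = 0.00004869 W
  P_R4 = (8.79 - 6.246)²/1100 = 0.005886 W
  P_R5 = (6.246 - 0)²/2700 = 0.01445 W
P_total = P_R1 + P_R2 + P_R3 + P_R4 + P_R5 = 0.07141 W

Final answer: 0.07141 W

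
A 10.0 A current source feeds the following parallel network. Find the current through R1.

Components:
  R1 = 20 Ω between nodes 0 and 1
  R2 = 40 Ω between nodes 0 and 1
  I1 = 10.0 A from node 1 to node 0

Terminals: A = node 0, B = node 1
All resistors sit directly between nodes 0 and 1, so they are in parallel and share one voltage V; the full source current 10 A splits among them.
1/R_par = 1/20 + 1/40 = 0.075 S  =>  R_par = 13.33 Ω
V = I × R_par = 10 × 13.33 = 133.3 V
I_R1 = V/R1 = 133.3/20 = 6.667 A

Final answer: 6.667 A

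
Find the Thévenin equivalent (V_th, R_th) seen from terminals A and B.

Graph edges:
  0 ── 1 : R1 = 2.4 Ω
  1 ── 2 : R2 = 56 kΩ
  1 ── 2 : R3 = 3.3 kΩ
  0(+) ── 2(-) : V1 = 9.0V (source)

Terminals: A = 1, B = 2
Step 1 — V_th is the open-circuit voltage V_A - V_B (nothing connected across the terminals).
Nodal analysis, taking node 2 as the 0 V reference.
Source V1 fixes V_0 = 9 V.
KCL at each unknown node (sum of currents leaving = 0; resistances in Ω):
  Node 1: (V_1 - 9)/2.4 + (V_1 - 0)/56000 + (V_1 - 0)/3300 = 0
Collecting terms: 0.417 × V_1 = 3.75  =>  V_1 = 8.993 V
V_th = V_1 - V_2 = 8.993 - 0 = 8.993 V
Step 2 — R_th: zero the source — replace V1 by a short circuit (node 2 merges into node 0) — and find the resistance seen between A (node 1) and B (node 0).
Reduce the network between node 1 (A) and node 0 (B) by series/parallel combination:
  Rp1 = R1 ‖ R2 ‖ R3 (parallel, all between nodes 0 and 1) = 1/(1/2.4 + 1/56000 + 1/3300) = 2.398 Ω
R_th = 2.398 Ω

Final answer: V_th = 8.993 V, R_th = 2.398 Ω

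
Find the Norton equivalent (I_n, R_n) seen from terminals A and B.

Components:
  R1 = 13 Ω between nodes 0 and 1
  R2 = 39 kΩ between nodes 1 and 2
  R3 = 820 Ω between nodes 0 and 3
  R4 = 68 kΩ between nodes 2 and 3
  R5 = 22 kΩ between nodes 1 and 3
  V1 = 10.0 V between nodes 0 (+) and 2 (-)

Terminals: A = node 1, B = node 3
Find the Thévenin equivalent first; then I_n = V_th/R_th and R_n = R_th.
Step 1 — V_th is the open-circuit voltage V_A - V_B (nothing connected across the terminals).
Nodal analysis, taking node 2 as the 0 V reference.
Source V1 fixes V_0 = 10 V.
KCL at each unknown node (sum of currents leaving = 0; resistances in Ω):
  Node 1: (V_1 - 10)/13 + (V_1 - 0)/39000 + (V_1 - V_3)/22000 = 0
  Node 3: (V_3 - 10)/820 + (V_3 - 0)/68000 + (V_3 - V_1)/22000 = 0
Collecting terms (coefficients in siemens):
  0.07699·V_1 - 0.00004545·V_3 = 0.7692
  0.00128·V_3 - 0.00004545·V_1 = 0.0122
Determinant D = (0.07699)(0.00128) - (-0.00004545)(-0.00004545) = 0.00009853
V_1 = [(0.7692)(0.00128) - (-0.00004545)(0.0122)]/D = 9.997 V
V_3 = [(0.07699)(0.0122) - (0.7692)(-0.00004545)]/D = 9.885 V
V_th = V_1 - V_3 = 9.997 - 9.885 = 0.1116 V
Step 2 — R_th: zero the source — replace V1 by a short circuit (node 2 merges into node 0) — and find the resistance seen between A (node 1) and B (node 3).
Reduce the network between node 1 (A) and node 3 (B) by series/parallel combination:
  Rp1 = R1 ‖ R2 (parallel, both between nodes 0 and 1) = 1/(1/13 + 1/39000) = 13 Ω
  Rp2 = R3 ‖ R4 (parallel, both between nodes 0 and 3) = 1/(1/820 + 1/68000) = 810.2 Ω
  Rs1 = Rp1 + Rp2 (series, joined only at node 0) = 13 + 810.2 = 823.2 Ω
  Rp3 = R5 ‖ Rs1 (parallel, both between nodes 1 and 3) = 1/(1/22000 + 1/823.2) = 793.5 Ω
R_th = 793.5 Ω
I_n = V_th/R_th = 0.1116/793.5 = 0.0001407 A, and R_n = R_th = 793.5 Ω

Final answer: I_n = 0.0001407 A, R_n = 793.5 Ω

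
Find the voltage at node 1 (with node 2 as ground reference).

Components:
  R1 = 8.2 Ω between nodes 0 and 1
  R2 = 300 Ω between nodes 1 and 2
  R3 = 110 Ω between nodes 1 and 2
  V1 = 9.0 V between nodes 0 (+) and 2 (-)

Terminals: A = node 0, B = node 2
Nodal analysis, taking node 2 as the 0 V reference.
Source V1 fixes V_0 = 9 V.
KCL at each unknown node (sum of currents leaving = 0; resistances in Ω):
  Node 1: (V_1 - 9)/8.2 + (V_1 - 0)/300 + (V_1 - 0)/110 = 0
Collecting terms: 0.1344 × V_1 = 1.098  =>  V_1 = 8.168 V
The requested potential is V_1 = 8.168 V.

Final answer: V_1 = 8.168 V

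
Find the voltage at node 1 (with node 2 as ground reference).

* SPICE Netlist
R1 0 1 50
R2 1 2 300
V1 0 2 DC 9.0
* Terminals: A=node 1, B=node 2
Nodal analysis, taking node 2 as the 0 V reference.
Source V1 fixes V_0 = 9 V.
KCL at each unknown node (sum of currents leaving = 0; resistances in Ω):
  Node 1: (V_1 - 9)/50 + (V_1 - 0)/300 = 0
Collecting terms: 0.02333 × V_1 = 0.18  =>  V_1 = 7.714 V
The requested potential is V_1 = 7.714 V.

Final answer: V_1 = 7.714 V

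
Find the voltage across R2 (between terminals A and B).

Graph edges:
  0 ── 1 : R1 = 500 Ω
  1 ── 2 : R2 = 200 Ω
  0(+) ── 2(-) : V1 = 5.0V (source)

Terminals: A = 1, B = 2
R1 and R2 are in series across V1 (node 0 → node 1 → node 2), and the output A–B is taken across R2, so this is a voltage divider.
Series current: I = V1/(R1 + R2) = 5/(500 + 200) = 5/700 = 0.007143 A
V_R2 = I × R2 = V1 × R2/(R1 + R2) = 5 × 200/700 = 1.429 V

Final answer: 1.429 V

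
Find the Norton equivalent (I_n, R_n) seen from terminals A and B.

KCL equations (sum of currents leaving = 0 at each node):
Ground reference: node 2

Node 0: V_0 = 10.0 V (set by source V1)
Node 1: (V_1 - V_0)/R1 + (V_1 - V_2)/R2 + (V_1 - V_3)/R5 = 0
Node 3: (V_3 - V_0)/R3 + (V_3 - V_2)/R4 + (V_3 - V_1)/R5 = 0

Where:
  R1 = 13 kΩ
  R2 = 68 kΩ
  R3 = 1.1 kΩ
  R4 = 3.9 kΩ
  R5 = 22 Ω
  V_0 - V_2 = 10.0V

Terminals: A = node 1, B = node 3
Find the Thévenin equivalent first; then I_n = V_th/R_th and R_n = R_th.
Step 1 — V_th is the open-circuit voltage V_A - V_B (nothing connected across the terminals).
Nodal analysis, taking node 2 as the 0 V reference.
Source V1 fixes V_0 = 10 V.
KCL at each unknown node (sum of currents leaving = 0; resistances in Ω):
  Node 1: (V_1 - 10)/13000 + (V_1 - 0)/68000 + (V_1 - V_3)/22 = 0
  Node 3: (V_3 - 10)/1100 + (V_3 - 0)/3900 + (V_3 - V_1)/22 = 0
Collecting terms (coefficients in siemens):
  0.04555·V_1 - 0.04545·V_3 = 0.0007692
  0.04662·V_3 - 0.04545·V_1 = 0.009091
Determinant D = (0.04555)(0.04662) - (-0.04545)(-0.04545) = 0.00005725
V_1 = [(0.0007692)(0.04662) - (-0.04545)(0.009091)]/D = 7.844 V
V_3 = [(0.04555)(0.009091) - (0.0007692)(-0.04545)]/D = 7.843 V
V_th = V_1 - V_3 = 7.844 - 7.843 = 0.00111 V
Step 2 — R_th: zero the source — replace V1 by a short circuit (node 2 merges into node 0) — and find the resistance seen between A (node 1) and B (node 3).
Reduce the network between node 1 (A) and node 3 (B) by series/parallel combination:
  Rp1 = R1 ‖ R2 (parallel, both between nodes 0 and 1) = 1/(1/13000 + 1/68000) = 10910 Ω
  Rp2 = R3 ‖ R4 (parallel, both between nodes 0 and 3) = 1/(1/1100 + 1/3900) = 858 Ω
  Rs1 = Rp1 + Rp2 (series, joined only at node 0) = 10910 + 858 = 11770 Ω
  Rp3 = R5 ‖ Rs1 (parallel, both between nodes 1 and 3) = 1/(1/22 + 1/11770) = 21.96 Ω
R_th = 21.96 Ω
I_n = V_th/R_th = 0.00111/21.96 = 0.00005055 A, and R_n = R_th = 21.96 Ω

Final answer: I_n = 5.055e-05 A, R_n = 21.96 Ω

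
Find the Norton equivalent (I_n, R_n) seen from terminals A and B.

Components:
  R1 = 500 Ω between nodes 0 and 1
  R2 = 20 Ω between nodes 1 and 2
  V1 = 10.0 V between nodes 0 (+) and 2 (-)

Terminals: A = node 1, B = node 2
Find the Thévenin equivalent first; then I_n = V_th/R_th and R_n = R_th.
Step 1 — V_th is the open-circuit voltage V_A - V_B (nothing connected across the terminals).
Nodal analysis, taking node 2 as the 0 V reference.
Source V1 fixes V_0 = 10 V.
KCL at each unknown node (sum of currents leaving = 0; resistances in Ω):
  Node 1: (V_1 - 10)/500 + (V_1 - 0)/20 = 0
Collecting terms: 0.052 × V_1 = 0.02  =>  V_1 = 0.3846 V
V_th = V_1 - V_2 = 0.3846 - 0 = 0.3846 V
Step 2 — R_th: zero the source — replace V1 by a short circuit (node 2 merges into node 0) — and find the resistance seen between A (node 1) and B (node 0).
Reduce the network between node 1 (A) and node 0 (B) by series/parallel combination:
  Rp1 = R1 ‖ R2 (parallel, both between nodes 0 and 1) = 1/(1/500 + 1/20) = 19.23 Ω
R_th = 19.23 Ω
I_n = V_th/R_th = 0.3846/19.23 = 0.02 A, and R_n = R_th = 19.23 Ω

Final answer: I_n = 0.02 A, R_n = 19.23 Ω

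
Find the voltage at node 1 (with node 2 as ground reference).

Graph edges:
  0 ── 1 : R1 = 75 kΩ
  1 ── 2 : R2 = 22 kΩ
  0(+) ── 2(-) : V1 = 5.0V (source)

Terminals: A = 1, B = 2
Nodal analysis, taking node 2 as the 0 V reference.
Source V1 fixes V_0 = 5 V.
KCL at each unknown node (sum of currents leaving = 0; resistances in Ω):
  Node 1: (V_1 - 5)/75000 + (V_1 - 0)/22000 = 0
Collecting terms: 0.00005879 × V_1 = 0.00006667  =>  V_1 = 1.134 V
The requested potential is V_1 = 1.134 V.

Final answer: V_1 = 1.134 V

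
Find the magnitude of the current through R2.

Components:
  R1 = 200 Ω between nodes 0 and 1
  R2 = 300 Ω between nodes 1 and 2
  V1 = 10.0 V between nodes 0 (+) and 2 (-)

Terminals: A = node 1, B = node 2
Nodal analysis, taking node 2 as the 0 V reference.
Source V1 fixes V_0 = 10 V.
KCL at each unknown node (sum of currents leaving = 0; resistances in Ω):
  Node 1: (V_1 - 10)/200 + (V_1 - 0)/300 = 0
Collecting terms: 0.008333 × V_1 = 0.05  =>  V_1 = 6 V
I_R2 = (V_1 - V_2)/R2 = (6 - 0)/300 = 0.02 A
|I_R2| = 0.02 A

Final answer: |I_R2| = 0.02 A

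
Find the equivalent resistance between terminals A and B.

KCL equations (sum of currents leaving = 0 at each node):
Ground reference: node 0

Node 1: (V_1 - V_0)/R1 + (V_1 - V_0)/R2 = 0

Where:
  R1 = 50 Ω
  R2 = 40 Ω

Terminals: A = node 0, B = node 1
Reduce the network between node 0 (A) and node 1 (B) by series/parallel combination:
  Rp1 = R1 ‖ R2 (parallel, both between nodes 0 and 1) = 1/(1/50 + 1/40) = 22.22 Ω
R_eq = 22.22 Ω

Final answer: 22.22 Ω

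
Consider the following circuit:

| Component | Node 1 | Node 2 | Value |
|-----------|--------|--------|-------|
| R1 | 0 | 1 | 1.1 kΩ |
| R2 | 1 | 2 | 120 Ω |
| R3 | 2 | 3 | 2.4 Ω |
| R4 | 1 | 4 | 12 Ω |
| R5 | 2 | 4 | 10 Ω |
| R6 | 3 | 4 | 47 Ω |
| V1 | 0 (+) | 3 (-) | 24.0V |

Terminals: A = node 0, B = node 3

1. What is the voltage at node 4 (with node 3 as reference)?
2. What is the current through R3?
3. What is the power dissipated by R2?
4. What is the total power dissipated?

Nodal analysis, taking node 3 as the 0 V reference.
Source V1 fixes V_0 = 24 V.
KCL at each unknown node (sum of currents leaving = 0; resistances in Ω):
  Node 1: (V_1 - 24)/1100 + (V_1 - V_2)/120 + (V_1 - V_4)/12 = 0
  Node 2: (V_2 - V_1)/120 + (V_2 - 0)/2.4 + (V_2 - V_4)/10 = 0
  Node 4: (V_4 - V_1)/12 + (V_4 - V_2)/10 + (V_4 - 0)/47 = 0
Collecting terms (coefficients in siemens):
  0.09258·V_1 - 0.008333·V_2 - 0.08333·V_4 = 0.02182
  0.525·V_2 - 0.008333·V_1 - 0.1·V_4 = 0
  0.2046·V_4 - 0.08333·V_1 - 0.1·V_2 = 0
Solving these 3 simultaneous equations (Gaussian elimination) gives:
  V_1 = 0.4072 V, V_2 = 0.04196 V, V_4 = 0.1864 V
Part 1:
  Read off the nodal solution: V_4 = 0.1864 V
Part 2:
  I_R3 = (V_2 - V_3)/R3 = (0.04196 - 0)/2.4 = 0.01748 A
  Magnitude: I_R3 = 0.01748 A
Part 3:
  I_R2 = (V_1 - V_2)/R2 = (0.4072 - 0.04196)/120 = 0.003044 A
  P_R2 = I_R2² × R2 = (0.003044)² × 120 = 0.001112 W
Part 4:
  Power in each resistor, P = (ΔV)²/R:
    P_R1 = (24 - 0.4072)²/1100 = 0.506 W
    P_R2 = (0.4072 - 0.04196)²/120 = 0.001112 W
    P_R3 = (0.04196 - 0)²/2.4 = 0.0007336 W
    P_R4 = (0.4072 - 0.1864)²/12 = 0.004065 W
    P_R5 = (0.04196 - 0.1864)²/10 = 0.002085 W
    P_R6 = (0 - 0.1864)²/47 = 0.0007389 W
  P_total = P_R1 + P_R2 + P_R3 + P_R4 + P_R5 + P_R6 = 0.5148 W

Final answers:
1. V_4 = 0.1864 V
2. I_R3 = 0.01748 A
3. P_R2 = 0.001112 W
4. P_total = 0.5148 W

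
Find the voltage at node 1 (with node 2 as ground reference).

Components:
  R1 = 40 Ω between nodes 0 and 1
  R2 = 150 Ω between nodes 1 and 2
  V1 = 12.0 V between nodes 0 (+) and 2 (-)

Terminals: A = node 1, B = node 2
Nodal analysis, taking node 2 as the 0 V reference.
Source V1 fixes V_0 = 12 V.
KCL at each unknown node (sum of currents leaving = 0; resistances in Ω):
  Node 1: (V_1 - 12)/40 + (V_1 - 0)/150 = 0
Collecting terms: 0.03167 × V_1 = 0.3  =>  V_1 = 9.474 V
The requested potential is V_1 = 9.474 V.

Final answer: V_1 = 9.474 V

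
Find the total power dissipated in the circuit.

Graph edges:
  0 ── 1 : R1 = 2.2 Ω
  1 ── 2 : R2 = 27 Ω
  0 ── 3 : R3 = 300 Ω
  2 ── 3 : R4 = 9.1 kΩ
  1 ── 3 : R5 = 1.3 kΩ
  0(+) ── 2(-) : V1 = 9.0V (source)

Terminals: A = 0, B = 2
Nodal analysis, taking node 2 as the 0 V reference.
Source V1 fixes V_0 = 9 V.
KCL at each unknown node (sum of currents leaving = 0; resistances in Ω):
  Node 1: (V_1 - 9)/2.2 + (V_1 - 0)/27 + (V_1 - V_3)/1300 = 0
  Node 3: (V_3 - 9)/300 + (V_3 - 0)/9100 + (V_3 - V_1)/1300 = 0
Collecting terms (coefficients in siemens):
  0.4924·V_1 - 0.0007692·V_3 = 4.091
  0.004212·V_3 - 0.0007692·V_1 = 0.03
Determinant D = (0.4924)(0.004212) - (-0.0007692)(-0.0007692) = 0.002073
V_1 = [(4.091)(0.004212) - (-0.0007692)(0.03)]/D = 8.322 V
V_3 = [(0.4924)(0.03) - (4.091)(-0.0007692)]/D = 8.641 V
Power in each resistor, P = (ΔV)²/R:
  P_R1 = (9 - 8.322)²/2.2 = 0.2087 W
  P_R2 = (8.322 - 0)²/27 = 2.565 W
  P_R3 = (9 - 8.641)²/300 = 0.0004284 W
  P_R4 = (0 - 8.641)²/9100 = 0.008206 W
  P_R5 = (8.322 - 8.641)²/1300 = 0.00007831 W
P_total = P_R1 + P_R2 + P_R3 + P_R4 + P_R5 = 2.783 W

Final answer: 2.783 W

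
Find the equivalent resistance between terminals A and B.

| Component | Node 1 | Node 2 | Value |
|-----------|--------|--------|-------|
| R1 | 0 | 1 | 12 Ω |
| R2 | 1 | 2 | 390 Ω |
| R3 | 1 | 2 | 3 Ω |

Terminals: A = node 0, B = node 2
Reduce the network between node 0 (A) and node 2 (B) by series/parallel combination:
  Rp1 = R2 ‖ R3 (parallel, both between nodes 1 and 2) = 1/(1/390 + 1/3) = 2.977 Ω
  Rs1 = R1 + Rp1 (series, joined only at node 1) = 12 + 2.977 = 14.98 Ω
R_eq = 14.98 Ω

Final answer: 14.98 Ω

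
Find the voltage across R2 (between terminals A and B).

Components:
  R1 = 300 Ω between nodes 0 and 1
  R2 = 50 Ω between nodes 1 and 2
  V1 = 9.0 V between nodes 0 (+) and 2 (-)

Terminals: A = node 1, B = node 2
R1 and R2 are in series across V1 (node 0 → node 1 → node 2), and the output A–B is taken across R2, so this is a voltage divider.
Series current: I = V1/(R1 + R2) = 9/(300 + 50) = 9/350 = 0.02571 A
V_R2 = I × R2 = V1 × R2/(R1 + R2) = 9 × 50/350 = 1.286 V

Final answer: 1.286 V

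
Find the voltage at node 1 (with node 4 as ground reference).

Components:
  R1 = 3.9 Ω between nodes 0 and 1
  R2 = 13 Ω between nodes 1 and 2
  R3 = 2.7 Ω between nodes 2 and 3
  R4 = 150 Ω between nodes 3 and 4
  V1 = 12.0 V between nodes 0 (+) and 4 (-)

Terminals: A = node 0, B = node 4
Nodal analysis, taking node 4 as the 0 V reference.
Source V1 fixes V_0 = 12 V.
KCL at each unknown node (sum of currents leaving = 0; resistances in Ω):
  Node 1: (V_1 - 12)/3.9 + (V_1 - V_2)/13 = 0
  Node 2: (V_2 - V_1)/13 + (V_2 - V_3)/2.7 = 0
  Node 3: (V_3 - V_2)/2.7 + (V_3 - 0)/150 = 0
Collecting terms (coefficients in siemens):
  0.3333·V_1 - 0.07692·V_2 = 3.077
  0.4473·V_2 - 0.07692·V_1 - 0.3704·V_3 = 0
  0.377·V_3 - 0.3704·V_2 = 0
Solving these 3 simultaneous equations (Gaussian elimination) gives:
  V_1 = 11.72 V, V_2 = 10.8 V, V_3 = 10.61 V
The requested potential is V_1 = 11.72 V.

Final answer: V_1 = 11.72 V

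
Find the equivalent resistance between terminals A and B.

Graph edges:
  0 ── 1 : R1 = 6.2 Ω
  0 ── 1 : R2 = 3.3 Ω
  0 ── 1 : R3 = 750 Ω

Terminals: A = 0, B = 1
Reduce the network between node 0 (A) and node 1 (B) by series/parallel combination:
  Rp1 = R1 ‖ R2 ‖ R3 (parallel, all between nodes 0 and 1) = 1/(1/6.2 + 1/3.3 + 1/750) = 2.148 Ω
R_eq = 2.148 Ω

Final answer: 2.148 Ω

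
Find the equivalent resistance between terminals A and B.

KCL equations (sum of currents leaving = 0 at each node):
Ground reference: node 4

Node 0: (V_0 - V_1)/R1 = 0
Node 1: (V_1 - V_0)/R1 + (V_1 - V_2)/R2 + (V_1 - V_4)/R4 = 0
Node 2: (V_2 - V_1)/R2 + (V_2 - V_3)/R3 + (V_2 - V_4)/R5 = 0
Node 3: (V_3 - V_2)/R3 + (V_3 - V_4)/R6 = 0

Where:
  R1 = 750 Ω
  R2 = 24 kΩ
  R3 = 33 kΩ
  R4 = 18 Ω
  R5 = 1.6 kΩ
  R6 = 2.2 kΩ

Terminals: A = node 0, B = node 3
The network is not a plain series/parallel combination. Inject a 1 A test current into terminal A (node 0) and return it from terminal B (node 3); then R_eq = V_A / (1 A).
Nodal analysis, taking node 3 as the 0 V reference.
Current source I_test pushes 1 A into node 0 and draws it out of node 3.
KCL at each unknown node (sum of currents leaving = 0; resistances in Ω):
  Node 0: (V_0 - V_1)/750 - 1 = 0
  Node 1: (V_1 - V_0)/750 + (V_1 - V_2)/24000 + (V_1 - V_4)/18 = 0
  Node 2: (V_2 - V_1)/24000 + (V_2 - 0)/33000 + (V_2 - V_4)/1600 = 0
  Node 4: (V_4 - V_1)/18 + (V_4 - V_2)/1600 + (V_4 - 0)/2200 = 0
Collecting terms (coefficients in siemens):
  0.001333·V_0 - 0.001333·V_1 = 1
  0.05693·V_1 - 0.001333·V_0 - 0.00004167·V_2 - 0.05556·V_4 = 0
  0.000697·V_2 - 0.00004167·V_1 - 0.000625·V_4 = 0
  0.05664·V_4 - 0.05556·V_1 - 0.000625·V_2 = 0
Solving these 4 simultaneous equations (Gaussian elimination) gives:
  V_0 = 2836 V, V_1 = 2086 V, V_2 = 1979 V, V_4 = 2068 V
R_eq = V_0 / 1 A = 2836 Ω = 2.836 kΩ

Final answer: 2.836 kΩ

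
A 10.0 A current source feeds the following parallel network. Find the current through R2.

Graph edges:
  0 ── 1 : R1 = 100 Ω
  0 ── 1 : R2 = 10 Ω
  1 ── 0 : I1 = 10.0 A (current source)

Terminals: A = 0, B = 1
All resistors sit directly between nodes 0 and 1, so they are in parallel and share one voltage V; the full source current 10 A splits among them.
1/R_par = 1/100 + 1/10 = 0.11 S  =>  R_par = 9.091 Ω
V = I × R_par = 10 × 9.091 = 90.91 V
I_R2 = V/R2 = 90.91/10 = 9.091 A

Final answer: 9.091 A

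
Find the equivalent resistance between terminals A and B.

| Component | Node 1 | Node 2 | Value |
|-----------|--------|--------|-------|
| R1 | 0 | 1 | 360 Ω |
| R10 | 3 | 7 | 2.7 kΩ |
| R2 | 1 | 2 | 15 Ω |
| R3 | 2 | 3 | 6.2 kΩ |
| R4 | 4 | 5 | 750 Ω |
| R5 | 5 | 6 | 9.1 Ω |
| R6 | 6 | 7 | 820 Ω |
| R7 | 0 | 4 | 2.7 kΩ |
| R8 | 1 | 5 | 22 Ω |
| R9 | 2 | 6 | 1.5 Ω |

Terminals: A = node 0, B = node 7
The network is not a plain series/parallel combination. Inject a 1 A test current into terminal A (node 0) and return it from terminal B (node 7); then R_eq = V_A / (1 A).
Nodal analysis, taking node 7 as the 0 V reference.
Current source I_test pushes 1 A into node 0 and draws it out of node 7.
KCL at each unknown node (sum of currents leaving = 0; resistances in Ω):
  Node 0: (V_0 - V_1)/360 + (V_0 - V_4)/2700 - 1 = 0
  Node 1: (V_1 - V_0)/360 + (V_1 - V_2)/15 + (V_1 - V_5)/22 = 0
  Node 2: (V_2 - V_1)/15 + (V_2 - V_3)/6200 + (V_2 - V_6)/1.5 = 0
  Node 3: (V_3 - V_2)/6200 + (V_3 - 0)/2700 = 0
  Node 4: (V_4 - V_0)/2700 + (V_4 - V_5)/750 = 0
  Node 5: (V_5 - V_1)/22 + (V_5 - V_4)/750 + (V_5 - V_6)/9.1 = 0
  Node 6: (V_6 - V_2)/1.5 + (V_6 - V_5)/9.1 + (V_6 - 0)/820 = 0
Collecting terms (coefficients in siemens):
  0.003148·V_0 - 0.002778·V_1 - 0.0003704·V_4 = 1
  0.1149·V_1 - 0.002778·V_0 - 0.06667·V_2 - 0.04545·V_5 = 0
  0.7335·V_2 - 0.06667·V_1 - 0.0001613·V_3 - 0.6667·V_6 = 0
  0.0005317·V_3 - 0.0001613·V_2 = 0
  0.001704·V_4 - 0.0003704·V_0 - 0.001333·V_5 = 0
  0.1567·V_5 - 0.04545·V_1 - 0.001333·V_4 - 0.1099·V_6 = 0
  0.7778·V_6 - 0.6667·V_2 - 0.1099·V_5 = 0
Solving these 7 simultaneous equations (Gaussian elimination) gives:
  V_0 = 1086 V, V_1 = 760.7 V, V_2 = 751.5 V, V_3 = 228 V
  V_4 = 826.4 V, V_5 = 754.3 V, V_6 = 750.8 V
R_eq = V_0 / 1 A = 1086 Ω = 1.086 kΩ

Final answer: 1.086 kΩ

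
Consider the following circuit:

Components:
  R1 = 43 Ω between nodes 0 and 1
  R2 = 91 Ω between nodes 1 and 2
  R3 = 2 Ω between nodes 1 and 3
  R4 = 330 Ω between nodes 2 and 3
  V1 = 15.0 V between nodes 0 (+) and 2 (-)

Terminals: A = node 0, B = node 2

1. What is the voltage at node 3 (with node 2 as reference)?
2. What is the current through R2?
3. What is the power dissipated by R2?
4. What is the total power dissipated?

Nodal analysis, taking node 2 as the 0 V reference.
Source V1 fixes V_0 = 15 V.
KCL at each unknown node (sum of currents leaving = 0; resistances in Ω):
  Node 1: (V_1 - 15)/43 + (V_1 - 0)/91 + (V_1 - V_3)/2 = 0
  Node 3: (V_3 - V_1)/2 + (V_3 - 0)/330 = 0
Collecting terms (coefficients in siemens):
  0.5342·V_1 - 0.5·V_3 = 0.3488
  0.503·V_3 - 0.5·V_1 = 0
Determinant D = (0.5342)(0.503) - (-0.5)(-0.5) = 0.01874
V_1 = [(0.3488)(0.503) - (-0.5)(0)]/D = 9.363 V
V_3 = [(0.5342)(0) - (0.3488)(-0.5)]/D = 9.307 V
Part 1:
  Read off the nodal solution: V_3 = 9.307 V
Part 2:
  I_R2 = (V_1 - V_2)/R2 = (9.363 - 0)/91 = 0.1029 A
  Magnitude: I_R2 = 0.1029 A
Part 3:
  I_R2 = (V_1 - V_2)/R2 = (9.363 - 0)/91 = 0.1029 A
  P_R2 = I_R2² × R2 = (0.1029)² × 91 = 0.9634 W
Part 4:
  Power in each resistor, P = (ΔV)²/R:
    P_R1 = (15 - 9.363)²/43 = 0.739 W
    P_R2 = (9.363 - 0)²/91 = 0.9634 W
    P_R3 = (9.363 - 9.307)²/2 = 0.001591 W
    P_R4 = (0 - 9.307)²/330 = 0.2625 W
  P_total = P_R1 + P_R2 + P_R3 + P_R4 = 1.966 W

Final answers:
1. V_3 = 9.307 V
2. I_R2 = 0.1029 A
3. P_R2 = 0.9634 W
4. P_total = 1.966 W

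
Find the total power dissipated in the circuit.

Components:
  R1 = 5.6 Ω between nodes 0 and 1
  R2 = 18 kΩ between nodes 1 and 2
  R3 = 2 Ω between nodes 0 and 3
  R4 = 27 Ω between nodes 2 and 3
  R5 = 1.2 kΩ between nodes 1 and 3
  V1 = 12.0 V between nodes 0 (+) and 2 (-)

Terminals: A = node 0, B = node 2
Nodal analysis, taking node 2 as the 0 V reference.
Source V1 fixes V_0 = 12 V.
KCL at each unknown node (sum of currents leaving = 0; resistances in Ω):
  Node 1: (V_1 - 12)/5.6 + (V_1 - 0)/18000 + (V_1 - V_3)/1200 = 0
  Node 3: (V_3 - 12)/2 + (V_3 - 0)/27 + (V_3 - V_1)/1200 = 0
Collecting terms (coefficients in siemens):
  0.1795·V_1 - 0.0008333·V_3 = 2.143
  0.5379·V_3 - 0.0008333·V_1 = 6
Determinant D = (0.1795)(0.5379) - (-0.0008333)(-0.0008333) = 0.09653
V_1 = [(2.143)(0.5379) - (-0.0008333)(6)]/D = 11.99 V
V_3 = [(0.1795)(6) - (2.143)(-0.0008333)]/D = 11.17 V
Power in each resistor, P = (ΔV)²/R:
  P_R1 = (12 - 11.99)²/5.6 = 0.00001018 W
  P_R2 = (11.99 - 0)²/18000 = 0.00799 W
  P_R3 = (12 - 11.17)²/2 = 0.3414 W
  P_R4 = (0 - 11.17)²/27 = 4.624 W
  P_R5 = (11.99 - 11.17)²/1200 = 0.0005586 W
P_total = P_R1 + P_R2 + P_R3 + P_R4 + P_R5 = 4.974 W

Final answer: 4.974 W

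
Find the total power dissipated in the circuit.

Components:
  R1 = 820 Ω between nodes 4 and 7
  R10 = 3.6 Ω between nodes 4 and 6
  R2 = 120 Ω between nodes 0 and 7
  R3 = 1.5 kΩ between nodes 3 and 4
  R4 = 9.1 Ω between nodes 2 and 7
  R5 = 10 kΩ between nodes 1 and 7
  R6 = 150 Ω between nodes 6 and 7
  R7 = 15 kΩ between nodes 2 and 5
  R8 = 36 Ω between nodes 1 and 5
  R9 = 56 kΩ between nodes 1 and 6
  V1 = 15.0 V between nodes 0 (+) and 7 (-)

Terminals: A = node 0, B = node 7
Nodal analysis, taking node 7 as the 0 V reference.
Source V1 fixes V_0 = 15 V.
KCL at each unknown node (sum of currents leaving = 0; resistances in Ω):
  Node 1: (V_1 - 0)/10000 + (V_1 - V_5)/36 + (V_1 - V_6)/56000 = 0
  Node 2: (V_2 - 0)/9.1 + (V_2 - V_5)/15000 = 0
  Node 3: (V_3 - V_4)/1500 = 0
  Node 4: (V_4 - 0)/820 + (V_4 - V_3)/1500 + (V_4 - V_6)/3.6 = 0
  Node 5: (V_5 - V_2)/15000 + (V_5 - V_1)/36 = 0
  Node 6: (V_6 - 0)/150 + (V_6 - V_1)/56000 + (V_6 - V_4)/3.6 = 0
Collecting terms (coefficients in siemens):
  0.0279·V_1 - 0.02778·V_5 - 0.00001786·V_6 = 0
  0.11·V_2 - 0.00006667·V_5 = 0
  0.0006667·V_3 - 0.0006667·V_4 = 0
  0.2797·V_4 - 0.0006667·V_3 - 0.2778·V_6 = 0
  0.02784·V_5 - 0.02778·V_1 - 0.00006667·V_2 = 0
  0.2845·V_6 - 0.00001786·V_1 - 0.2778·V_4 = 0
Solving these 6 simultaneous equations (Gaussian elimination) gives:
  V_1 = 0 V, V_2 = 0 V, V_3 = 0 V, V_4 = 0 V
  V_5 = 0 V, V_6 = 0 V
Power in each resistor, P = (ΔV)²/R:
  P_R1 = (0 - 0)²/820 = 0 W
  P_R2 = (15 - 0)²/120 = 1.875 W
  P_R3 = (0 - 0)²/1500 = 0 W
  P_R4 = (0 - 0)²/9.1 = 0 W
  P_R5 = (0 - 0)²/10000 = 0 W
  P_R6 = (0 - 0)²/150 = 0 W
  P_R7 = (0 - 0)²/15000 = 0 W
  P_R8 = (0 - 0)²/36 = 0 W
  P_R9 = (0 - 0)²/56000 = 0 W
  P_R10 = (0 - 0)²/3.6 = 0 W
P_total = P_R1 + P_R2 + P_R3 + P_R4 + P_R5 + P_R6 + P_R7 + P_R8 + P_R9 + P_R10 = 1.875 W

Final answer: 1.875 W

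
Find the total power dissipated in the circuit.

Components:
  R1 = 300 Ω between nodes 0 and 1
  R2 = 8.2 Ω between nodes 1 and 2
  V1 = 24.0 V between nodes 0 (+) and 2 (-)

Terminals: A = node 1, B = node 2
Nodal analysis, taking node 2 as the 0 V reference.
Source V1 fixes V_0 = 24 V.
KCL at each unknown node (sum of currents leaving = 0; resistances in Ω):
  Node 1: (V_1 - 24)/300 + (V_1 - 0)/8.2 = 0
Collecting terms: 0.1253 × V_1 = 0.08  =>  V_1 = 0.6385 V
Power in each resistor, P = (ΔV)²/R:
  P_R1 = (24 - 0.6385)²/300 = 1.819 W
  P_R2 = (0.6385 - 0)²/8.2 = 0.04972 W
P_total = P_R1 + P_R2 = 1.869 W

Final answer: 1.869 W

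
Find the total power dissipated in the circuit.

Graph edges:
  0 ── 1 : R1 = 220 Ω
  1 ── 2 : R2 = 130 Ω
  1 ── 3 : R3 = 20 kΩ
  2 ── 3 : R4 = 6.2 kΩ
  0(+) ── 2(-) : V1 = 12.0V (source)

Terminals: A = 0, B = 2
Nodal analysis, taking node 2 as the 0 V reference.
Source V1 fixes V_0 = 12 V.
KCL at each unknown node (sum of currents leaving = 0; resistances in Ω):
  Node 1: (V_1 - 12)/220 + (V_1 - 0)/130 + (V_1 - V_3)/20000 = 0
  Node 3: (V_3 - V_1)/20000 + (V_3 - 0)/6200 = 0
Collecting terms (coefficients in siemens):
  0.01229·V_1 - 0.00005·V_3 = 0.05455
  0.0002113·V_3 - 0.00005·V_1 = 0
Determinant D = (0.01229)(0.0002113) - (-0.00005)(-0.00005) = 0.000002594
V_1 = [(0.05455)(0.0002113) - (-0.00005)(0)]/D = 4.443 V
V_3 = [(0.01229)(0) - (0.05455)(-0.00005)]/D = 1.051 V
Power in each resistor, P = (ΔV)²/R:
  P_R1 = (12 - 4.443)²/220 = 0.2596 W
  P_R2 = (4.443 - 0)²/130 = 0.1519 W
  P_R3 = (4.443 - 1.051)²/20000 = 0.0005752 W
  P_R4 = (0 - 1.051)²/6200 = 0.0001783 W
P_total = P_R1 + P_R2 + P_R3 + P_R4 = 0.4122 W

Final answer: 0.4122 W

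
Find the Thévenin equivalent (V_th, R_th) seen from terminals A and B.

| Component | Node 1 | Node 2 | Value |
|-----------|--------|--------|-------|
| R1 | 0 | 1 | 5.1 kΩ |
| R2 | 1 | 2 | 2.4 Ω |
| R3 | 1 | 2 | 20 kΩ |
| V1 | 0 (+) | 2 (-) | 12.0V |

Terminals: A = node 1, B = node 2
Step 1 — V_th is the open-circuit voltage V_A - V_B (nothing connected across the terminals).
Nodal analysis, taking node 2 as the 0 V reference.
Source V1 fixes V_0 = 12 V.
KCL at each unknown node (sum of currents leaving = 0; resistances in Ω):
  Node 1: (V_1 - 12)/5100 + (V_1 - 0)/2.4 + (V_1 - 0)/20000 = 0
Collecting terms: 0.4169 × V_1 = 0.002353  =>  V_1 = 0.005644 V
V_th = V_1 - V_2 = 0.005644 - 0 = 0.005644 V
Step 2 — R_th: zero the source — replace V1 by a short circuit (node 2 merges into node 0) — and find the resistance seen between A (node 1) and B (node 0).
Reduce the network between node 1 (A) and node 0 (B) by series/parallel combination:
  Rp1 = R1 ‖ R2 ‖ R3 (parallel, all between nodes 0 and 1) = 1/(1/5100 + 1/2.4 + 1/20000) = 2.399 Ω
R_th = 2.399 Ω

Final answer: V_th = 0.005644 V, R_th = 2.399 Ω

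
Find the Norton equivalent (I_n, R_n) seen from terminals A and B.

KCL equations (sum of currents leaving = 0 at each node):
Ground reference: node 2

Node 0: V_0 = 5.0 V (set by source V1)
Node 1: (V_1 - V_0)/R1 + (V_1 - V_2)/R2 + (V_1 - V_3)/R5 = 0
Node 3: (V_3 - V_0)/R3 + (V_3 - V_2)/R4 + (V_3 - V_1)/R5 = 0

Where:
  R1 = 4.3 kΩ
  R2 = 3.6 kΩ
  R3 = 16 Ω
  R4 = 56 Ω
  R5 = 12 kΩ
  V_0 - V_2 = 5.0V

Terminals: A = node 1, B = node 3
Find the Thévenin equivalent first; then I_n = V_th/R_th and R_n = R_th.
Step 1 — V_th is the open-circuit voltage V_A - V_B (nothing connected across the terminals).
Nodal analysis, taking node 2 as the 0 V reference.
Source V1 fixes V_0 = 5 V.
KCL at each unknown node (sum of currents leaving = 0; resistances in Ω):
  Node 1: (V_1 - 5)/4300 + (V_1 - 0)/3600 + (V_1 - V_3)/12000 = 0
  Node 3: (V_3 - 5)/16 + (V_3 - 0)/56 + (V_3 - V_1)/12000 = 0
Collecting terms (coefficients in siemens):
  0.0005937·V_1 - 0.00008333·V_3 = 0.001163
  0.08044·V_3 - 0.00008333·V_1 = 0.3125
Determinant D = (0.0005937)(0.08044) - (-0.00008333)(-0.00008333) = 0.00004775
V_1 = [(0.001163)(0.08044) - (-0.00008333)(0.3125)]/D = 2.504 V
V_3 = [(0.0005937)(0.3125) - (0.001163)(-0.00008333)]/D = 3.887 V
V_th = V_1 - V_3 = 2.504 - 3.887 = -1.383 V
Step 2 — R_th: zero the source — replace V1 by a short circuit (node 2 merges into node 0) — and find the resistance seen between A (node 1) and B (node 3).
Reduce the network between node 1 (A) and node 3 (B) by series/parallel combination:
  Rp1 = R1 ‖ R2 (parallel, both between nodes 0 and 1) = 1/(1/4300 + 1/3600) = 1959 Ω
  Rp2 = R3 ‖ R4 (parallel, both between nodes 0 and 3) = 1/(1/16 + 1/56) = 12.44 Ω
  Rs1 = Rp1 + Rp2 (series, joined only at node 0) = 1959 + 12.44 = 1972 Ω
  Rp3 = R5 ‖ Rs1 (parallel, both between nodes 1 and 3) = 1/(1/12000 + 1/1972) = 1694 Ω
R_th = 1.694 kΩ
I_n = V_th/R_th = -1.383/1694 = -0.0008167 A, and R_n = R_th = 1.694 kΩ

Final answer: I_n = -0.0008167 A, R_n = 1.694 kΩ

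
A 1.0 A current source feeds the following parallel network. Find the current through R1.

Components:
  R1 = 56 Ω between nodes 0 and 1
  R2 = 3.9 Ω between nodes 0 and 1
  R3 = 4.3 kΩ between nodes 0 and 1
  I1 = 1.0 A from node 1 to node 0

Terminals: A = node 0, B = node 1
All resistors sit directly between nodes 0 and 1, so they are in parallel and share one voltage V; the full source current 1 A splits among them.
1/R_par = 1/56 + 1/3.9 + 1/4300 = 0.2745 S  =>  R_par = 3.643 Ω
V = I × R_par = 1 × 3.643 = 3.643 V
I_R1 = V/R1 = 3.643/56 = 0.06505 A

Final answer: 0.06505 A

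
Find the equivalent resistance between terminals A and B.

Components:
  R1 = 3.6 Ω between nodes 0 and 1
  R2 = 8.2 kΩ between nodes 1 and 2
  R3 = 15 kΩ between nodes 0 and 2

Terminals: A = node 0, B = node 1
Reduce the network between node 0 (A) and node 1 (B) by series/parallel combination:
  Rs1 = R3 + R2 (series, joined only at node 2) = 15000 + 8200 = 23200 Ω
  Rp1 = R1 ‖ Rs1 (parallel, both between nodes 0 and 1) = 1/(1/3.6 + 1/23200) = 3.599 Ω
R_eq = 3.599 Ω

Final answer: 3.599 Ω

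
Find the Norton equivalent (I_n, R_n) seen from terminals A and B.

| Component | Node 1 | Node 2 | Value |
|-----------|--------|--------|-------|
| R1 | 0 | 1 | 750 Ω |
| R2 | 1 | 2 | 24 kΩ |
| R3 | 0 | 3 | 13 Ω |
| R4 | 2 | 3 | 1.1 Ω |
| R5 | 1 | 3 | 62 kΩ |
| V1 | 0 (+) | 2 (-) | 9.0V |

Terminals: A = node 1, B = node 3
Find the Thévenin equivalent first; then I_n = V_th/R_th and R_n = R_th.
Step 1 — V_th is the open-circuit voltage V_A - V_B (nothing connected across the terminals).
Nodal analysis, taking node 2 as the 0 V reference.
Source V1 fixes V_0 = 9 V.
KCL at each unknown node (sum of currents leaving = 0; resistances in Ω):
  Node 1: (V_1 - 9)/750 + (V_1 - 0)/24000 + (V_1 - V_3)/62000 = 0
  Node 3: (V_3 - 9)/13 + (V_3 - 0)/1.1 + (V_3 - V_1)/62000 = 0
Collecting terms (coefficients in siemens):
  0.001391·V_1 - 0.00001613·V_3 = 0.012
  0.986·V_3 - 0.00001613·V_1 = 0.6923
Determinant D = (0.001391)(0.986) - (-0.00001613)(-0.00001613) = 0.001372
V_1 = [(0.012)(0.986) - (-0.00001613)(0.6923)]/D = 8.634 V
V_3 = [(0.001391)(0.6923) - (0.012)(-0.00001613)]/D = 0.7023 V
V_th = V_1 - V_3 = 8.634 - 0.7023 = 7.932 V
Step 2 — R_th: zero the source — replace V1 by a short circuit (node 2 merges into node 0) — and find the resistance seen between A (node 1) and B (node 3).
Reduce the network between node 1 (A) and node 3 (B) by series/parallel combination:
  Rp1 = R1 ‖ R2 (parallel, both between nodes 0 and 1) = 1/(1/750 + 1/24000) = 727.3 Ω
  Rp2 = R3 ‖ R4 (parallel, both between nodes 0 and 3) = 1/(1/13 + 1/1.1) = 1.014 Ω
  Rs1 = Rp1 + Rp2 (series, joined only at node 0) = 727.3 + 1.014 = 728.3 Ω
  Rp3 = R5 ‖ Rs1 (parallel, both between nodes 1 and 3) = 1/(1/62000 + 1/728.3) = 719.8 Ω
R_th = 719.8 Ω
I_n = V_th/R_th = 7.932/719.8 = 0.01102 A, and R_n = R_th = 719.8 Ω

Final answer: I_n = 0.01102 A, R_n = 719.8 Ω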